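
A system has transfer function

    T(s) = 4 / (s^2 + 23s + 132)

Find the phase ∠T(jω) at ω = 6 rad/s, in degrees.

At s = j6: numerator = 4, denominator = 96 + j138.
∠T = ∠num − ∠den = 0° − (55.176°) = -55.18°.

∠T(j6) ≈ -55.18°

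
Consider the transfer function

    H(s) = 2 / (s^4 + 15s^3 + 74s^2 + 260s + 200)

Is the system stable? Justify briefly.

The denominator s^4 + 15s^3 + 74s^2 + 260s + 200 factors as (s + 1)(s^2 + 4s + 20)(s + 10), giving poles at s = -1, -2 + 4j, -2 - 4j, -10.
Since all poles lie strictly in the left half-plane, the system is stable.

stable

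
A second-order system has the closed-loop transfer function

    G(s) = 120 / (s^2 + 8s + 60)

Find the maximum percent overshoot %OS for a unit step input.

Comparing s^2 + 8s + 60 to s^2 + 2ζωₙs + ωₙ²: ωₙ = √60 ≈ 7.746 rad/s and ζ = 8/(2·√60) ≈ 0.5164.
%OS = 100·exp(−πζ/√(1−ζ²)) = 100·exp(−π·0.5164/√(1−0.5164²)) ≈ 15.0%.

%OS ≈ 15.0%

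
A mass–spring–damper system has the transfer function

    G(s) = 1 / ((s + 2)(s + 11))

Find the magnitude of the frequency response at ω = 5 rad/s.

Substitute s = j5: numerator = 1, denominator = -3 + j65.
|G(j5)| = |1| / |-3 + j65| = 1 / 65.069 ≈ 0.01537.

|G(j5)| ≈ 0.01537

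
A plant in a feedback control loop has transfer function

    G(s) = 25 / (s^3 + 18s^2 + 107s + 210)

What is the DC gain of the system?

G(0) = 5/42 ≈ 0.1190

Set s = 0: G(0) = (25) / (210) = 5/42.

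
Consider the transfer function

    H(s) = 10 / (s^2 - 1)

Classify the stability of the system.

unstable

The denominator s^2 - 1 factors as (s + 1)(s - 1), giving poles at s = -1, 1.
Since the pole(s) at s = 1 lie in the right half-plane, the system is unstable.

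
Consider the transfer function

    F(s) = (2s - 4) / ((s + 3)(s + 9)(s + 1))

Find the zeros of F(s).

s = 2

Set the numerator to zero: 2s - 4 = 0, i.e. 2·(s - 2) = 0.
So s = 2.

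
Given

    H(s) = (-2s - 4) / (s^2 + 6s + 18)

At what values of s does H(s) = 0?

Set the numerator to zero: -2s - 4 = 0, i.e. -2·(s + 2) = 0.
So s = -2.

s = -2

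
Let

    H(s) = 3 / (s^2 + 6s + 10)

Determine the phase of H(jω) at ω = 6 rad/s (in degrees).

At s = j6: numerator = 3, denominator = -26 + j36.
∠H = ∠num − ∠den = 0° − (125.84°) = -125.8°.

∠H(j6) ≈ -125.8°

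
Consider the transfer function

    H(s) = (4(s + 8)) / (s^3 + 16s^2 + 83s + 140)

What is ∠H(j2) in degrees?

At s = j2: numerator = 32 + j8, denominator = 76 + j158.
∠H = ∠num − ∠den = 14.036° − (64.312°) = -50.28°.

∠H(j2) ≈ -50.28°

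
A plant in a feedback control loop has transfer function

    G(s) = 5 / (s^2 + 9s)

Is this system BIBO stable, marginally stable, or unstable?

marginally stable

The denominator s^2 + 9s factors as s(s + 9), giving poles at s = 0, -9.
Since the simple pole(s) at s = 0 lie on the jω-axis with none in the right half-plane, the system is marginally stable.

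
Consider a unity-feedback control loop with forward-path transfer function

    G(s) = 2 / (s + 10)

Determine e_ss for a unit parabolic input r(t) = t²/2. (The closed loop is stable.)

G(s) has no poles at the origin.
This is a Type 0 system; Ka = lim_{s→0} s^2·G(s) = 0, so the steady-state error for a parabola input is infinite.

e_ss = ∞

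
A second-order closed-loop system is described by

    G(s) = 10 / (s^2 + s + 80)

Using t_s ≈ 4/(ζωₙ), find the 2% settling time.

Comparing s^2 + s + 80 to s^2 + 2ζωₙs + ωₙ²: ωₙ = √80 ≈ 8.944 rad/s and ζ = 1/(2·√80) ≈ 0.05590.
ζωₙ = 1/2 = 0.5, so t_s ≈ 4/(ζωₙ) = 4/0.5 = 8 s.

t_s ≈ 8 s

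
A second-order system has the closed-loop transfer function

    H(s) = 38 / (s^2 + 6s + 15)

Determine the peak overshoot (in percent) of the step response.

Comparing s^2 + 6s + 15 to s^2 + 2ζωₙs + ωₙ²: ωₙ = √15 ≈ 3.873 rad/s and ζ = 6/(2·√15) ≈ 0.7746.
%OS = 100·exp(−πζ/√(1−ζ²)) = 100·exp(−π·0.7746/√(1−0.7746²)) ≈ 2.13%.

%OS ≈ 2.13%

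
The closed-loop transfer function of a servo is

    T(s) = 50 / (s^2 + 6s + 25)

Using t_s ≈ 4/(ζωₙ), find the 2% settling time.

t_s ≈ 1.333 s

Comparing s^2 + 6s + 25 to s^2 + 2ζωₙs + ωₙ²: ωₙ = 5 rad/s and ζ = 6/(2·5) = 0.6.
ζωₙ = 6/2 = 3, so t_s ≈ 4/(ζωₙ) = 4/3 ≈ 1.333 s.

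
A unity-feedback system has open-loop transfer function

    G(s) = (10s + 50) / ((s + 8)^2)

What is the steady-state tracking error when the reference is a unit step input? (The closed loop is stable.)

G(s) has no poles at the origin.
This is a Type 0 system. Kp = lim_{s→0} G(s) = 50/64 = 25/32.
e_ss = 1/(1 + Kp) = 1/(1 + 25/32) = 32/57 ≈ 0.5614.

e_ss = 0.5614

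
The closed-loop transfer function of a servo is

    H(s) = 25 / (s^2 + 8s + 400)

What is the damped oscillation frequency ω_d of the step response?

Comparing s^2 + 8s + 400 to s^2 + 2ζωₙs + ωₙ²: ωₙ = 20 rad/s and ζ = 8/(2·20) = 0.2.
ζωₙ = 8/2 = 4, so ω_d = ωₙ√(1−ζ²) = √(ωₙ² − (ζωₙ)²) = √(400 − 4²) = √384 ≈ 19.60 rad/s.

ω_d ≈ 19.60 rad/s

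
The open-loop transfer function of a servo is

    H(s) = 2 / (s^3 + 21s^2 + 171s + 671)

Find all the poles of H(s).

The poles are the roots of the denominator s^3 + 21s^2 + 171s + 671 = 0.
Trying s = -11: the polynomial evaluates to 0, so (s + 11) is a factor.
Dividing out leaves s^2 + 10s + 61 = 0.
The quadratic formula then gives s = -5 ± 6j.

s = -5 ± 6j, -11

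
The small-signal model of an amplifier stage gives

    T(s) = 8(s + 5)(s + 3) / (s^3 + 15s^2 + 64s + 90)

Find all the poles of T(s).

s = -3 + j, -3 - j, -9

The poles are the roots of the denominator s^3 + 15s^2 + 64s + 90 = 0.
Trying s = -9: the polynomial evaluates to 0, so (s + 9) is a factor.
Dividing out leaves s^2 + 6s + 10 = 0.
The quadratic formula then gives s = -3 ± 1j.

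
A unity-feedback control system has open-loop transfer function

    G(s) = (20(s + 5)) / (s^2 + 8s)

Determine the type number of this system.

The denominator has 1 factor of s at the origin (free integrator), so this is a Type 1 system.

Type 1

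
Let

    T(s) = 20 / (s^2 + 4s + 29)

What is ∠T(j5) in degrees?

At s = j5: numerator = 20, denominator = 4 + j20.
∠T = ∠num − ∠den = 0° − (78.690°) = -78.69°.

∠T(j5) ≈ -78.69°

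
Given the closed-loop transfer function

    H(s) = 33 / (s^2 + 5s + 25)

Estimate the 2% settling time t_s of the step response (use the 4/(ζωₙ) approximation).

t_s ≈ 1.600 s

Comparing s^2 + 5s + 25 to s^2 + 2ζωₙs + ωₙ²: ωₙ = 5 rad/s and ζ = 5/(2·5) = 0.5.
ζωₙ = 5/2 = 2.5, so t_s ≈ 4/(ζωₙ) = 4/2.5 = 1.600 s.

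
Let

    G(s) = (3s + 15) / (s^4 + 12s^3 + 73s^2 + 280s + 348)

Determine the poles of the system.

The poles are the roots of the denominator s^4 + 12s^3 + 73s^2 + 280s + 348 = 0.
Trying s = -2: the polynomial evaluates to 0, so (s + 2) is a factor.
Dividing out leaves s^3 + 10s^2 + 53s + 174 = 0.
This factors further as (s^2 + 4s + 29)(s + 6) = 0.

s = -2 + 5j, -2 - 5j, -2, -6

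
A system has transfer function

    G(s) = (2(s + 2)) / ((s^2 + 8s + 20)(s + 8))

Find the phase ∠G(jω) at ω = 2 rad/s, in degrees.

At s = j2: numerator = 4 + j4, denominator = 96 + j160.
∠G = ∠num − ∠den = 45° − (59.036°) = -14.04°.

∠G(j2) ≈ -14.04°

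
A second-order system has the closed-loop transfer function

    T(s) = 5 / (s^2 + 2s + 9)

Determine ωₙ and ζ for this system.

ωₙ = 3 rad/s, ζ ≈ 0.3333

Compare the denominator to the standard form s^2 + 2ζωₙs + ωₙ².
ωₙ² = 9, so ωₙ = 3 rad/s.
2ζωₙ = 2, so ζ = 2/(2·3) ≈ 0.3333.
With ζ = 0.3333 the response is underdamped.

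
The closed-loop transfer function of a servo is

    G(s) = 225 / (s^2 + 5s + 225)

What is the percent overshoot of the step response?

%OS ≈ 58.8%

Comparing s^2 + 5s + 225 to s^2 + 2ζωₙs + ωₙ²: ωₙ = 15 rad/s and ζ = 5/(2·15) ≈ 0.1667.
%OS = 100·exp(−πζ/√(1−ζ²)) = 100·exp(−π·0.1667/√(1−0.1667²)) ≈ 58.8%.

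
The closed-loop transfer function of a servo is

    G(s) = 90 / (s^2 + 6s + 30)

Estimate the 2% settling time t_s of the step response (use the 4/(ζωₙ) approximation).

t_s ≈ 1.333 s

Comparing s^2 + 6s + 30 to s^2 + 2ζωₙs + ωₙ²: ωₙ = √30 ≈ 5.477 rad/s and ζ = 6/(2·√30) ≈ 0.5477.
ζωₙ = 6/2 = 3, so t_s ≈ 4/(ζωₙ) = 4/3 ≈ 1.333 s.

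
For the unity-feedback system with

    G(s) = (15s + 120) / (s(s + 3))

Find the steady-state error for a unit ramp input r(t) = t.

e_ss = 0.02500

G(s) has one pole at the origin.
This is a Type 1 system. Kv = lim_{s→0} s·G(s) = 120/3 = 40.
e_ss = 1/Kv = 1/(40) = 1/40 ≈ 0.02500.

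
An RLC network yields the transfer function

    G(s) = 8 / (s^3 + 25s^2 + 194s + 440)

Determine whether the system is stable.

stable

The denominator s^3 + 25s^2 + 194s + 440 factors as (s + 11)(s + 4)(s + 10), giving poles at s = -11, -4, -10.
Since all poles lie strictly in the left half-plane, the system is stable.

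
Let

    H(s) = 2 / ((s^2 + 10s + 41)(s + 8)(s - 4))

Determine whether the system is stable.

The poles can be read from the denominator factors: s = -5 ± 4j, -8, 4.
Since the pole(s) at s = 4 lie in the right half-plane, the system is unstable.

unstable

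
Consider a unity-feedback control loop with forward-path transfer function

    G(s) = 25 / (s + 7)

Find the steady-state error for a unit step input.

G(s) has no poles at the origin.
This is a Type 0 system. Kp = lim_{s→0} G(s) = 25/7.
e_ss = 1/(1 + Kp) = 1/(1 + 25/7) = 7/32 ≈ 0.2188.

e_ss = 0.2188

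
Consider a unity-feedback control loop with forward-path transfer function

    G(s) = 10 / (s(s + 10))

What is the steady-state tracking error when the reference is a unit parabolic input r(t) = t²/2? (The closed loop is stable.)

G(s) has one pole at the origin.
This is a Type 1 system; Ka = lim_{s→0} s^2·G(s) = 0, so the steady-state error for a parabola input is infinite.

e_ss = ∞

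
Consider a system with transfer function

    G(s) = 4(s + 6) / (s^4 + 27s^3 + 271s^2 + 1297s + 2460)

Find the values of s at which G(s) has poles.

The poles are the roots of the denominator s^4 + 27s^3 + 271s^2 + 1297s + 2460 = 0.
Trying s = -5: the polynomial evaluates to 0, so (s + 5) is a factor.
Dividing out leaves s^3 + 22s^2 + 161s + 492 = 0.
This factors further as (s^2 + 10s + 41)(s + 12) = 0.

s = -5 + 4j, -5 - 4j, -5, -12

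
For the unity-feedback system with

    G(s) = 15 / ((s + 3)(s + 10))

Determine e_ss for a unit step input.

G(s) has no poles at the origin.
This is a Type 0 system. Kp = lim_{s→0} G(s) = 15/30 = 1/2.
e_ss = 1/(1 + Kp) = 1/(1 + 1/2) = 2/3 ≈ 0.6667.

e_ss = 0.6667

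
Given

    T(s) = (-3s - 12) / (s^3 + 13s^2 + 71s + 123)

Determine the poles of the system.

s = -5 + 4j, -5 - 4j, -3

The poles are the roots of the denominator s^3 + 13s^2 + 71s + 123 = 0.
Trying s = -3: the polynomial evaluates to 0, so (s + 3) is a factor.
Dividing out leaves s^2 + 10s + 41 = 0.
The quadratic formula then gives s = -5 ± 4j.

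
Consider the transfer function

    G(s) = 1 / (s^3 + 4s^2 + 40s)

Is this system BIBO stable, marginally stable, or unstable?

marginally stable

The denominator s^3 + 4s^2 + 40s factors as s(s^2 + 4s + 40), giving poles at s = 0, -2 ± 6j.
Since the simple pole(s) at s = 0 lie on the jω-axis with none in the right half-plane, the system is marginally stable.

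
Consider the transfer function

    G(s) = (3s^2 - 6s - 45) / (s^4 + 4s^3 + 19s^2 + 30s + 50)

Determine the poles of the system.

The poles are the roots of the denominator s^4 + 4s^3 + 19s^2 + 30s + 50 = 0.
No real roots exist; factor into two real quadratics: (s^2 + 2s + 5)(s^2 + 2s + 10) = 0.
Each quadratic gives a conjugate pair via the quadratic formula.

s = -1 + 2j, -1 - 2j, -1 + 3j, -1 - 3j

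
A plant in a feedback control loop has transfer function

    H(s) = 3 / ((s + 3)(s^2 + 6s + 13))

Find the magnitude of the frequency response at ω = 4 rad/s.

Substitute s = j4: numerator = 3, denominator = -105 + j60.
|H(j4)| = |3| / |-105 + j60| = 3 / 120.93 ≈ 0.02481.

|H(j4)| ≈ 0.02481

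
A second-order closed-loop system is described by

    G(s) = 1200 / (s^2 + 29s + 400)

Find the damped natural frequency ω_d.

Comparing s^2 + 29s + 400 to s^2 + 2ζωₙs + ωₙ²: ωₙ = 20 rad/s and ζ = 29/(2·20) = 0.725.
ζωₙ = 29/2 = 14.5, so ω_d = ωₙ√(1−ζ²) = √(ωₙ² − (ζωₙ)²) = √(400 − 14.5²) = √189.75 ≈ 13.77 rad/s.

ω_d ≈ 13.77 rad/s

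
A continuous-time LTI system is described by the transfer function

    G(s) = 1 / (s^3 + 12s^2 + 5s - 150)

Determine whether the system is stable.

The denominator s^3 + 12s^2 + 5s - 150 factors as (s + 5)(s + 10)(s - 3), giving poles at s = -5, -10, 3.
Since the pole(s) at s = 3 lie in the right half-plane, the system is unstable.

unstable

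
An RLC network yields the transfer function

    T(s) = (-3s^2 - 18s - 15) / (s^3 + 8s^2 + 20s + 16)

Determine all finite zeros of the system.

Set the numerator to zero: -3s^2 - 18s - 15 = 0, i.e. -3·(s^2 + 6s + 5) = 0.
Factoring: (s + 1)(s + 5) = 0.

s = -1, -5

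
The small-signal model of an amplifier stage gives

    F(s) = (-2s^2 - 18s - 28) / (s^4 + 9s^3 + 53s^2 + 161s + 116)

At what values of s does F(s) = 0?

s = -7, -2

Set the numerator to zero: -2s^2 - 18s - 28 = 0, i.e. -2·(s^2 + 9s + 14) = 0.
Factoring: (s + 7)(s + 2) = 0.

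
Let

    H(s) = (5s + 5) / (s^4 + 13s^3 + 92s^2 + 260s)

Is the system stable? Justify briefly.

marginally stable

The denominator s^4 + 13s^3 + 92s^2 + 260s factors as s(s + 5)(s^2 + 8s + 52), giving poles at s = 0, -5, -4 + 6j, -4 - 6j.
Since the simple pole(s) at s = 0 lie on the jω-axis with none in the right half-plane, the system is marginally stable.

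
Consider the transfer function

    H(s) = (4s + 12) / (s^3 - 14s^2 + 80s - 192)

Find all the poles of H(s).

The poles are the roots of the denominator s^3 - 14s^2 + 80s - 192 = 0.
Trying s = 6: the polynomial evaluates to 0, so (s - 6) is a factor.
Dividing out leaves s^2 - 8s + 32 = 0.
The quadratic formula then gives s = 4 ± 4j.

s = 4 ± 4j, 6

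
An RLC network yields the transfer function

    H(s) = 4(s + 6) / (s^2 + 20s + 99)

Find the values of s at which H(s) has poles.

s = -11, -9

The poles are the roots of the denominator s^2 + 20s + 99 = 0.
Factoring: (s + 11)(s + 9) = 0, so s = -11 and s = -9.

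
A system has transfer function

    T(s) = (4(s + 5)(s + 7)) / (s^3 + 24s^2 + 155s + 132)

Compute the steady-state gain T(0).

Set s = 0: T(0) = (140) / (132) = 35/33.

T(0) = 35/33 ≈ 1.061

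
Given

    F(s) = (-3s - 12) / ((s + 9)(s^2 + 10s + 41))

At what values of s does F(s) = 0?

Set the numerator to zero: -3s - 12 = 0, i.e. -3·(s + 4) = 0.
So s = -4.

s = -4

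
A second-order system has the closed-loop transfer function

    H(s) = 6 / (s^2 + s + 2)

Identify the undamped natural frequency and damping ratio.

ωₙ ≈ 1.414 rad/s, ζ ≈ 0.3536

Compare the denominator to the standard form s^2 + 2ζωₙs + ωₙ².
ωₙ² = 2, so ωₙ = √2 ≈ 1.414 rad/s.
2ζωₙ = 1, so ζ = 1/(2·√2) ≈ 0.3536.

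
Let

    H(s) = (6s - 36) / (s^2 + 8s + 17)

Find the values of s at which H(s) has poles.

The poles are the roots of the denominator s^2 + 8s + 17 = 0.
Using the quadratic formula: s = (-8 ± √(-4))/2 = -4 ± 1j.

s = -4 ± j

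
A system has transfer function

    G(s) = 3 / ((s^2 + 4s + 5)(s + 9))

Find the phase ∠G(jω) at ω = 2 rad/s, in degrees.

∠G(j2) ≈ -95.40°

At s = j2: numerator = 3, denominator = -7 + j74.
∠G = ∠num − ∠den = 0° − (95.404°) = -95.40°.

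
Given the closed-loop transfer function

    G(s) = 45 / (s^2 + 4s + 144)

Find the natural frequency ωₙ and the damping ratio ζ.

ωₙ = 12 rad/s, ζ ≈ 0.1667

Compare the denominator to the standard form s^2 + 2ζωₙs + ωₙ².
ωₙ² = 144, so ωₙ = 12 rad/s.
2ζωₙ = 4, so ζ = 4/(2·12) ≈ 0.1667.
With ζ = 0.1667 the response is underdamped.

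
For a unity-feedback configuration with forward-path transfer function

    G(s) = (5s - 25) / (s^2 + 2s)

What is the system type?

Factor s from the denominator: s^2 + 2s = s·(s + 2).
There is 1 pole at the origin, so the system is Type 1.

Type 1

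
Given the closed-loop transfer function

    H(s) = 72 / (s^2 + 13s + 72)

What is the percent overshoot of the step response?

Comparing s^2 + 13s + 72 to s^2 + 2ζωₙs + ωₙ²: ωₙ = √72 ≈ 8.485 rad/s and ζ = 13/(2·√72) ≈ 0.7660.
%OS = 100·exp(−πζ/√(1−ζ²)) = 100·exp(−π·0.7660/√(1−0.7660²)) ≈ 2.37%.

%OS ≈ 2.37%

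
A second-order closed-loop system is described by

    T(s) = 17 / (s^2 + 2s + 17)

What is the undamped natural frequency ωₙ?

Compare the denominator to the standard form s^2 + 2ζωₙs + ωₙ².
ωₙ² = 17, so ωₙ = √17 ≈ 4.123 rad/s.

ωₙ ≈ 4.123 rad/s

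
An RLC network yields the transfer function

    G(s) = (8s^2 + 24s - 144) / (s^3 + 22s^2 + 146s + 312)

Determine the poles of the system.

s = -5 ± j, -12

The poles are the roots of the denominator s^3 + 22s^2 + 146s + 312 = 0.
Trying s = -12: the polynomial evaluates to 0, so (s + 12) is a factor.
Dividing out leaves s^2 + 10s + 26 = 0.
The quadratic formula then gives s = -5 ± 1j.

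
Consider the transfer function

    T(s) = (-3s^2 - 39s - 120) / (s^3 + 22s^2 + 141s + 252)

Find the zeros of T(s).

Set the numerator to zero: -3s^2 - 39s - 120 = 0, i.e. -3·(s^2 + 13s + 40) = 0.
Factoring: (s + 5)(s + 8) = 0.

s = -5, -8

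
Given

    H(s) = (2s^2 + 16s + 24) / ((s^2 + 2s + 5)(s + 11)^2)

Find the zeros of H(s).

s = -6, -2

Set the numerator to zero: 2s^2 + 16s + 24 = 0, i.e. 2·(s^2 + 8s + 12) = 0.
Factoring: (s + 6)(s + 2) = 0.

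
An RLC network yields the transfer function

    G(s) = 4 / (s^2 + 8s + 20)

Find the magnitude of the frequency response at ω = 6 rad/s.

Substitute s = j6: numerator = 4, denominator = -16 + j48.
|G(j6)| = |4| / |-16 + j48| = 4 / 50.596 ≈ 0.07906.

|G(j6)| ≈ 0.07906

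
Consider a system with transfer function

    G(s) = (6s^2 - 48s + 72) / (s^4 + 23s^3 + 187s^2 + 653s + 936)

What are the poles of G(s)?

s = -8, -9, -3 + 2j, -3 - 2j

The poles are the roots of the denominator s^4 + 23s^3 + 187s^2 + 653s + 936 = 0.
Trying s = -8: the polynomial evaluates to 0, so (s + 8) is a factor.
Dividing out leaves s^3 + 15s^2 + 67s + 117 = 0.
This factors further as (s + 9)(s^2 + 6s + 13) = 0.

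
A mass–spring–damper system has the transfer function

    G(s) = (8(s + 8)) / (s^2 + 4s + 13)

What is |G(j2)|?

Substitute s = j2: numerator = 64 + j16, denominator = 9 + j8.
|G(j2)| = |64 + j16| / |9 + j8| = 65.970 / 12.042 ≈ 5.478.

|G(j2)| ≈ 5.478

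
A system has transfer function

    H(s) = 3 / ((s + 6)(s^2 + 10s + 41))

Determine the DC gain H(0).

Set s = 0: H(0) = (3) / (246) = 1/82.

H(0) = 1/82 ≈ 0.01220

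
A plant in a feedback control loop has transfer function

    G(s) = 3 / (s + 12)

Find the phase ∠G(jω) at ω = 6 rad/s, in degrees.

∠G(j6) ≈ -26.57°

At s = j6: numerator = 3, denominator = 12 + j6.
∠G = ∠num − ∠den = 0° − (26.565°) = -26.57°.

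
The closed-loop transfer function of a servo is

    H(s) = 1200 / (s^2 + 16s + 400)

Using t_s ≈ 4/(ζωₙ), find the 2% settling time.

t_s ≈ 0.5000 s

Comparing s^2 + 16s + 400 to s^2 + 2ζωₙs + ωₙ²: ωₙ = 20 rad/s and ζ = 16/(2·20) = 0.4.
ζωₙ = 16/2 = 8, so t_s ≈ 4/(ζωₙ) = 4/8 = 0.5000 s.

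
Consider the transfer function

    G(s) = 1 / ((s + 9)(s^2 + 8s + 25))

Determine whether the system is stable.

The poles can be read from the denominator factors: s = -9, -4 + 3j, -4 - 3j.
Since all poles lie strictly in the left half-plane, the system is stable.

stable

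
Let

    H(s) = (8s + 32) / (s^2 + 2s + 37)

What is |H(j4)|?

|H(j4)| ≈ 2.014

Substitute s = j4: numerator = 32 + j32, denominator = 21 + j8.
|H(j4)| = |32 + j32| / |21 + j8| = 45.255 / 22.472 ≈ 2.014.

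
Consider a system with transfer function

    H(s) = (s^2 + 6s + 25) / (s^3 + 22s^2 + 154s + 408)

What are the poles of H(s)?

The poles are the roots of the denominator s^3 + 22s^2 + 154s + 408 = 0.
Trying s = -12: the polynomial evaluates to 0, so (s + 12) is a factor.
Dividing out leaves s^2 + 10s + 34 = 0.
The quadratic formula then gives s = -5 ± 3j.

s = -5 + 3j, -5 - 3j, -12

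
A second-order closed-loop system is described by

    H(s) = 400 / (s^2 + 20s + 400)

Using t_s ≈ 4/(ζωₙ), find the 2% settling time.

t_s ≈ 0.4000 s

Comparing s^2 + 20s + 400 to s^2 + 2ζωₙs + ωₙ²: ωₙ = 20 rad/s and ζ = 20/(2·20) = 0.5.
ζωₙ = 20/2 = 10, so t_s ≈ 4/(ζωₙ) = 4/10 = 0.4000 s.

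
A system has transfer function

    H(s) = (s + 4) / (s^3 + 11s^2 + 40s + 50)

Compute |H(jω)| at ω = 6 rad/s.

Substitute s = j6: numerator = 4 + j6, denominator = -346 + j24.
|H(j6)| = |4 + j6| / |-346 + j24| = 7.2111 / 346.83 ≈ 0.02079.

|H(j6)| ≈ 0.02079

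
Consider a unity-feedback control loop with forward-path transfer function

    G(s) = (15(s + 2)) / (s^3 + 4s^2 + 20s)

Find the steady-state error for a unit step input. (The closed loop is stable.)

G(s) has one pole at the origin.
This is a Type 1 system; for a step input the steady-state error is zero.

e_ss = 0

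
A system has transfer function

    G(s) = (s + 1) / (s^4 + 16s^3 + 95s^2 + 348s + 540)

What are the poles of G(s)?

The poles are the roots of the denominator s^4 + 16s^3 + 95s^2 + 348s + 540 = 0.
Trying s = -9: the polynomial evaluates to 0, so (s + 9) is a factor.
Dividing out leaves s^3 + 7s^2 + 32s + 60 = 0.
This factors further as (s^2 + 4s + 20)(s + 3) = 0.

s = -2 ± 4j, -9, -3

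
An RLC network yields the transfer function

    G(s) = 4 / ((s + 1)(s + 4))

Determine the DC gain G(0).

G(0) = 1

At s = 0 each factor (s + a) contributes a and each (s^2 + bs + c) contributes c.
G(0) = 4·1 / ((1) · (4)) = 4/4 = 1.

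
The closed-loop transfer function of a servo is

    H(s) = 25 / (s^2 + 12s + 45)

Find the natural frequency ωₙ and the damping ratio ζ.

ωₙ ≈ 6.708 rad/s, ζ ≈ 0.8944

Compare the denominator to the standard form s^2 + 2ζωₙs + ωₙ².
ωₙ² = 45, so ωₙ = √45 ≈ 6.708 rad/s.
2ζωₙ = 12, so ζ = 12/(2·√45) ≈ 0.8944.
With ζ = 0.8944 the response is underdamped.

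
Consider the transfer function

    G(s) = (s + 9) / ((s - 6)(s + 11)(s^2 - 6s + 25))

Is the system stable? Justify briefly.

unstable

The poles can be read from the denominator factors: s = 6, -11, 3 ± 4j.
Since the pole(s) at s = 6, 3 ± 4j lie in the right half-plane, the system is unstable.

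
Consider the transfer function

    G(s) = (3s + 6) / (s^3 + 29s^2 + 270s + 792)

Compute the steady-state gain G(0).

G(0) = 1/132 ≈ 0.007576

Set s = 0: G(0) = (6) / (792) = 1/132.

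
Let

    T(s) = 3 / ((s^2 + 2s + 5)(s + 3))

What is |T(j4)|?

|T(j4)| ≈ 0.04411

Substitute s = j4: numerator = 3, denominator = -65 - j20.
|T(j4)| = |3| / |-65 - j20| = 3 / 68.007 ≈ 0.04411.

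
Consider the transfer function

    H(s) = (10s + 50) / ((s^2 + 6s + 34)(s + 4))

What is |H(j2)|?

|H(j2)| ≈ 0.3727

Substitute s = j2: numerator = 50 + j20, denominator = 96 + j108.
|H(j2)| = |50 + j20| / |96 + j108| = 53.852 / 144.50 ≈ 0.3727.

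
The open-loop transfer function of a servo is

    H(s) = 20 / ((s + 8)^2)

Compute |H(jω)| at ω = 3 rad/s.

Substitute s = j3: numerator = 20, denominator = 55 + j48.
|H(j3)| = |20| / |55 + j48| = 20 / 73 ≈ 0.2740.

|H(j3)| ≈ 0.2740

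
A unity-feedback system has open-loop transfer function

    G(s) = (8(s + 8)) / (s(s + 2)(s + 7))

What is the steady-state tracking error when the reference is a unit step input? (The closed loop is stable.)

e_ss = 0

G(s) has one pole at the origin.
This is a Type 1 system; for a step input the steady-state error is zero.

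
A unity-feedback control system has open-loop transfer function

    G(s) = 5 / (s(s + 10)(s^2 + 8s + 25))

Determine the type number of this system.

The denominator has 1 factor of s at the origin (free integrator), so this is a Type 1 system.

Type 1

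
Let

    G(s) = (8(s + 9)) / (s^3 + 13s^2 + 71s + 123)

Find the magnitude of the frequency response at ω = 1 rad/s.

Substitute s = j1: numerator = 72 + j8, denominator = 110 + j70.
|G(j1)| = |72 + j8| / |110 + j70| = 72.443 / 130.38 ≈ 0.5556.

|G(j1)| ≈ 0.5556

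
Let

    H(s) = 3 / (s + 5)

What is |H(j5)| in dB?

Substitute s = j5: numerator = 3, denominator = 5 + j5.
|H(j5)| = |3| / |5 + j5| = 3 / 7.0711 ≈ 0.4243.
In decibels: 20·log₁₀(0.4243) ≈ -7.45 dB.

|H(j5)|_dB ≈ -7.45 dB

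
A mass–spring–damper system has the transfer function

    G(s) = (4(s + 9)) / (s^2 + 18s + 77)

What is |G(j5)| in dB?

Substitute s = j5: numerator = 36 + j20, denominator = 52 + j90.
|G(j5)| = |36 + j20| / |52 + j90| = 41.183 / 103.94 ≈ 0.3962.
In decibels: 20·log₁₀(0.3962) ≈ -8.04 dB.

|G(j5)|_dB ≈ -8.04 dB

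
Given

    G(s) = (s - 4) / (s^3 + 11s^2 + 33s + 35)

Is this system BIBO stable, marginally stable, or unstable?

stable

The denominator s^3 + 11s^2 + 33s + 35 factors as (s^2 + 4s + 5)(s + 7), giving poles at s = -2 ± j, -7.
Since all poles lie strictly in the left half-plane, the system is stable.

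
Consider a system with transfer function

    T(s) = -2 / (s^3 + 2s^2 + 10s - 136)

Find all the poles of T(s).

s = -3 + 5j, -3 - 5j, 4

The poles are the roots of the denominator s^3 + 2s^2 + 10s - 136 = 0.
Trying s = 4: the polynomial evaluates to 0, so (s - 4) is a factor.
Dividing out leaves s^2 + 6s + 34 = 0.
The quadratic formula then gives s = -3 ± 5j.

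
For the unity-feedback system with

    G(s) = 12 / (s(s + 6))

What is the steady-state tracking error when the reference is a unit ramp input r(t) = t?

G(s) has one pole at the origin.
This is a Type 1 system. Kv = lim_{s→0} s·G(s) = 12/6 = 2.
e_ss = 1/Kv = 1/(2) = 1/2 ≈ 0.5000.

e_ss = 0.5000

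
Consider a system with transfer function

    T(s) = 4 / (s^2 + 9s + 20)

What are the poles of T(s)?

The poles are the roots of the denominator s^2 + 9s + 20 = 0.
Factoring: (s + 4)(s + 5) = 0, so s = -4 and s = -5.

s = -4, -5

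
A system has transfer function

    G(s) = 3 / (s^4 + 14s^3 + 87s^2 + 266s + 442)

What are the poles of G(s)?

The poles are the roots of the denominator s^4 + 14s^3 + 87s^2 + 266s + 442 = 0.
No real roots exist; factor into two real quadratics: (s^2 + 10s + 34)(s^2 + 4s + 13) = 0.
Each quadratic gives a conjugate pair via the quadratic formula.

s = -5 + 3j, -5 - 3j, -2 + 3j, -2 - 3j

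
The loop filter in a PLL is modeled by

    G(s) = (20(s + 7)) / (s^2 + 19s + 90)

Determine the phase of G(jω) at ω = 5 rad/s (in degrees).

At s = j5: numerator = 140 + j100, denominator = 65 + j95.
∠G = ∠num − ∠den = 35.538° − (55.620°) = -20.08°.

∠G(j5) ≈ -20.08°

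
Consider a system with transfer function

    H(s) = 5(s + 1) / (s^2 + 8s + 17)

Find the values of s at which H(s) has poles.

The poles are the roots of the denominator s^2 + 8s + 17 = 0.
Using the quadratic formula: s = (-8 ± √(-4))/2 = -4 ± 1j.

s = -4 ± j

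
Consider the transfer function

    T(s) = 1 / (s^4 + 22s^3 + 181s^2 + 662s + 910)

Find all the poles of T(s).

s = -5 ± j, -5, -7

The poles are the roots of the denominator s^4 + 22s^3 + 181s^2 + 662s + 910 = 0.
Trying s = -5: the polynomial evaluates to 0, so (s + 5) is a factor.
Dividing out leaves s^3 + 17s^2 + 96s + 182 = 0.
This factors further as (s^2 + 10s + 26)(s + 7) = 0.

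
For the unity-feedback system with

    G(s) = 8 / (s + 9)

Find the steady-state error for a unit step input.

G(s) has no poles at the origin.
This is a Type 0 system. Kp = lim_{s→0} G(s) = 8/9.
e_ss = 1/(1 + Kp) = 1/(1 + 8/9) = 9/17 ≈ 0.5294.

e_ss = 0.5294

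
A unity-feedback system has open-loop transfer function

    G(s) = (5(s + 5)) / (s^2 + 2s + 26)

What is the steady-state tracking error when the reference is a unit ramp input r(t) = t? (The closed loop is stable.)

G(s) has no poles at the origin.
This is a Type 0 system; Kv = lim_{s→0} s·G(s) = 0, so the steady-state error for a ramp input is infinite.

e_ss = ∞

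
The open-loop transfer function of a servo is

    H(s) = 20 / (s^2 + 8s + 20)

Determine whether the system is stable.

The denominator s^2 + 8s + 20 factors as (s^2 + 8s + 20), giving poles at s = -4 + 2j, -4 - 2j.
Since all poles lie strictly in the left half-plane, the system is stable.

stable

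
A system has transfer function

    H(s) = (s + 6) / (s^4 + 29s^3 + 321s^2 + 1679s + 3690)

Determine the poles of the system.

The poles are the roots of the denominator s^4 + 29s^3 + 321s^2 + 1679s + 3690 = 0.
Trying s = -9: the polynomial evaluates to 0, so (s + 9) is a factor.
Dividing out leaves s^3 + 20s^2 + 141s + 410 = 0.
This factors further as (s^2 + 10s + 41)(s + 10) = 0.

s = -5 + 4j, -5 - 4j, -9, -10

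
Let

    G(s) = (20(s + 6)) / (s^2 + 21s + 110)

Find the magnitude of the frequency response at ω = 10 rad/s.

Substitute s = j10: numerator = 120 + j200, denominator = 10 + j210.
|G(j10)| = |120 + j200| / |10 + j210| = 233.24 / 210.24 ≈ 1.109.

|G(j10)| ≈ 1.109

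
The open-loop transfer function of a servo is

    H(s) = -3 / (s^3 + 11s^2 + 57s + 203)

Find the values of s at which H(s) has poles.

s = -2 + 5j, -2 - 5j, -7

The poles are the roots of the denominator s^3 + 11s^2 + 57s + 203 = 0.
Trying s = -7: the polynomial evaluates to 0, so (s + 7) is a factor.
Dividing out leaves s^2 + 4s + 29 = 0.
The quadratic formula then gives s = -2 ± 5j.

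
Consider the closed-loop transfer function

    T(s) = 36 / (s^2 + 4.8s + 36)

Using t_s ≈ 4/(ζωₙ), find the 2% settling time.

Comparing s^2 + 4.8s + 36 to s^2 + 2ζωₙs + ωₙ²: ωₙ = 6 rad/s and ζ = 4.8/(2·6) = 0.4.
ζωₙ = 4.8/2 = 2.4, so t_s ≈ 4/(ζωₙ) = 4/2.4 ≈ 1.667 s.

t_s ≈ 1.667 s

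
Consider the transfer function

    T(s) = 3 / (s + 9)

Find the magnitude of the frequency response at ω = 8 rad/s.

|T(j8)| ≈ 0.2491

Substitute s = j8: numerator = 3, denominator = 9 + j8.
|T(j8)| = |3| / |9 + j8| = 3 / 12.042 ≈ 0.2491.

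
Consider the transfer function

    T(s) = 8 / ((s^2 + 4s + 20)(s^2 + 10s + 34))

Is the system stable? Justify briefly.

stable

The poles can be read from the denominator factors: s = -2 + 4j, -2 - 4j, -5 + 3j, -5 - 3j.
Since all poles lie strictly in the left half-plane, the system is stable.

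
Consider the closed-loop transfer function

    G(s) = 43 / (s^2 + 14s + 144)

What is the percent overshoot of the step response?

Comparing s^2 + 14s + 144 to s^2 + 2ζωₙs + ωₙ²: ωₙ = 12 rad/s and ζ = 14/(2·12) ≈ 0.5833.
%OS = 100·exp(−πζ/√(1−ζ²)) = 100·exp(−π·0.5833/√(1−0.5833²)) ≈ 10.5%.

%OS ≈ 10.5%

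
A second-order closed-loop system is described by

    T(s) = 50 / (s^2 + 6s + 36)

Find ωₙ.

ωₙ = 6 rad/s

Compare the denominator to the standard form s^2 + 2ζωₙs + ωₙ².
ωₙ² = 36, so ωₙ = 6 rad/s.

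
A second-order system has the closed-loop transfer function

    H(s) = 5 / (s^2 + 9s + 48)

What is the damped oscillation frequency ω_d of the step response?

Comparing s^2 + 9s + 48 to s^2 + 2ζωₙs + ωₙ²: ωₙ = √48 ≈ 6.928 rad/s and ζ = 9/(2·√48) ≈ 0.6495.
ζωₙ = 9/2 = 4.5, so ω_d = ωₙ√(1−ζ²) = √(ωₙ² − (ζωₙ)²) = √(48 − 4.5²) = √27.75 ≈ 5.268 rad/s.

ω_d ≈ 5.268 rad/s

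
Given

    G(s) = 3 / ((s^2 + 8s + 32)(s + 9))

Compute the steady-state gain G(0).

G(0) = 1/96 ≈ 0.01042

At s = 0 each factor (s + a) contributes a and each (s^2 + bs + c) contributes c.
G(0) = 3·1 / ((32) · (9)) = 3/288 = 1/96.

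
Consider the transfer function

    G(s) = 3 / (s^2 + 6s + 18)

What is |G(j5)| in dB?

|G(j5)|_dB ≈ -20.2 dB

Substitute s = j5: numerator = 3, denominator = -7 + j30.
|G(j5)| = |3| / |-7 + j30| = 3 / 30.806 ≈ 0.09738.
In decibels: 20·log₁₀(0.09738) ≈ -20.2 dB.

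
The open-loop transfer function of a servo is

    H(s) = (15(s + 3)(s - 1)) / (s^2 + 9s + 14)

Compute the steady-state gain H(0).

H(0) = -45/14 ≈ -3.214

Set s = 0: H(0) = (-45) / (14) = -45/14.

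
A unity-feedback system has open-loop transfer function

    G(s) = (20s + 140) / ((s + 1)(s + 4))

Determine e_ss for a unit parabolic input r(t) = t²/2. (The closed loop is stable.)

e_ss = ∞

G(s) has no poles at the origin.
This is a Type 0 system; Ka = lim_{s→0} s^2·G(s) = 0, so the steady-state error for a parabola input is infinite.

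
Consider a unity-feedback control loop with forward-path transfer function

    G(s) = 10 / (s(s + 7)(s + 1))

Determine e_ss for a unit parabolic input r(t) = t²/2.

G(s) has one pole at the origin.
This is a Type 1 system; Ka = lim_{s→0} s^2·G(s) = 0, so the steady-state error for a parabola input is infinite.

e_ss = ∞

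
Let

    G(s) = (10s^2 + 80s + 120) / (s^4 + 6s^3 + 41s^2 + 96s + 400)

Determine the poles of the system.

The poles are the roots of the denominator s^4 + 6s^3 + 41s^2 + 96s + 400 = 0.
No real roots exist; factor into two real quadratics: (s^2 + 16)(s^2 + 6s + 25) = 0.
Each quadratic gives a conjugate pair via the quadratic formula.

s = 4j, -4j, -3 + 4j, -3 - 4j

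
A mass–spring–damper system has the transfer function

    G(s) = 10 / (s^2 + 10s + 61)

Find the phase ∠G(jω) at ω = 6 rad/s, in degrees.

At s = j6: numerator = 10, denominator = 25 + j60.
∠G = ∠num − ∠den = 0° − (67.380°) = -67.38°.

∠G(j6) ≈ -67.38°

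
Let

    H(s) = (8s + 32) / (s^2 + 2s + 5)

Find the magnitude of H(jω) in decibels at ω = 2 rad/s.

Substitute s = j2: numerator = 32 + j16, denominator = 1 + j4.
|H(j2)| = |32 + j16| / |1 + j4| = 35.777 / 4.1231 ≈ 8.677.
In decibels: 20·log₁₀(8.677) ≈ 18.8 dB.

|H(j2)|_dB ≈ 18.8 dB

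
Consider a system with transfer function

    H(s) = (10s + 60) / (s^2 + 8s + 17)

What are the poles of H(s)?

The poles are the roots of the denominator s^2 + 8s + 17 = 0.
Using the quadratic formula: s = (-8 ± √(-4))/2 = -4 ± 1j.

s = -4 ± j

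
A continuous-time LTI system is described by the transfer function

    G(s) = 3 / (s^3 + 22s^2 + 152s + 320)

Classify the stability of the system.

The denominator s^3 + 22s^2 + 152s + 320 factors as (s + 10)(s + 8)(s + 4), giving poles at s = -10, -8, -4.
Since all poles lie strictly in the left half-plane, the system is stable.

stable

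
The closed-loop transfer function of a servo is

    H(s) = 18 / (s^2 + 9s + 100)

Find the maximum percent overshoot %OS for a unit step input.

%OS ≈ 20.5%

Comparing s^2 + 9s + 100 to s^2 + 2ζωₙs + ωₙ²: ωₙ = 10 rad/s and ζ = 9/(2·10) = 0.45.
%OS = 100·exp(−πζ/√(1−ζ²)) = 100·exp(−π·0.45/√(1−0.45²)) ≈ 20.5%.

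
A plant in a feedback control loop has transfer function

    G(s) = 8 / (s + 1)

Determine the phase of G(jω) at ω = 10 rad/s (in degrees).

At s = j10: numerator = 8, denominator = 1 + j10.
∠G = ∠num − ∠den = 0° − (84.289°) = -84.29°.

∠G(j10) ≈ -84.29°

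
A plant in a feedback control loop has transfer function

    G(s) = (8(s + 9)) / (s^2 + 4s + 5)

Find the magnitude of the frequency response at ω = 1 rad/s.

|G(j1)| ≈ 12.81

Substitute s = j1: numerator = 72 + j8, denominator = 4 + j4.
|G(j1)| = |72 + j8| / |4 + j4| = 72.443 / 5.6569 ≈ 12.81.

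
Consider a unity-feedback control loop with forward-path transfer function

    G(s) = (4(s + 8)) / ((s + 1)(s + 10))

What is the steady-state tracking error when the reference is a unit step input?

G(s) has no poles at the origin.
This is a Type 0 system. Kp = lim_{s→0} G(s) = 32/10 = 16/5.
e_ss = 1/(1 + Kp) = 1/(1 + 16/5) = 5/21 ≈ 0.2381.

e_ss = 0.2381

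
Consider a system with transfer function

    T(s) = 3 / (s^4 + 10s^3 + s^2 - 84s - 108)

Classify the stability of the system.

unstable

The denominator s^4 + 10s^3 + s^2 - 84s - 108 factors as (s + 2)^2(s + 9)(s - 3), giving poles at s = -2, -9, -2, 3.
Since the pole(s) at s = 3 lie in the right half-plane, the system is unstable.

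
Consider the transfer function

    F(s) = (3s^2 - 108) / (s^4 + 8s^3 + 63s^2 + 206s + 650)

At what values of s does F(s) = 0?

Set the numerator to zero: 3s^2 - 108 = 0, i.e. 3·(s^2 - 36) = 0.
Factoring: (s + 6)(s - 6) = 0.

s = -6, 6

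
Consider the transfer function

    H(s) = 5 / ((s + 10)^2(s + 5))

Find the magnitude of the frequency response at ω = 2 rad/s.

Substitute s = j2: numerator = 5, denominator = 400 + j392.
|H(j2)| = |5| / |400 + j392| = 5 / 560.06 ≈ 0.008928.

|H(j2)| ≈ 0.008928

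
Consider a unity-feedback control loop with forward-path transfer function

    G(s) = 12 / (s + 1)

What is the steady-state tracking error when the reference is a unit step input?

G(s) has no poles at the origin.
This is a Type 0 system. Kp = lim_{s→0} G(s) = 12/1.
e_ss = 1/(1 + Kp) = 1/(1 + 12) = 1/13 ≈ 0.07692.

e_ss = 0.07692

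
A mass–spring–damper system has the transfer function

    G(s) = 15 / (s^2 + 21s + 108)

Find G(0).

Set s = 0: G(0) = (15) / (108) = 5/36.

G(0) = 5/36 ≈ 0.1389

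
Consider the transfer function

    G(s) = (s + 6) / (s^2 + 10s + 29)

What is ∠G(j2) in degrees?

∠G(j2) ≈ -20.22°

At s = j2: numerator = 6 + j2, denominator = 25 + j20.
∠G = ∠num − ∠den = 18.435° − (38.660°) = -20.22°.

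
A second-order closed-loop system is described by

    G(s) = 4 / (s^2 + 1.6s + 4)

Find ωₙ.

ωₙ = 2 rad/s

Compare the denominator to the standard form s^2 + 2ζωₙs + ωₙ².
ωₙ² = 4, so ωₙ = 2 rad/s.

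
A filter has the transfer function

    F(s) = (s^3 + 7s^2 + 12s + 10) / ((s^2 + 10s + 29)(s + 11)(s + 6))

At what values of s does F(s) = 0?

Set the numerator to zero: s^3 + 7s^2 + 12s + 10 = 0.
Factoring: (s^2 + 2s + 2)(s + 5) = 0.

s = -1 ± j, -5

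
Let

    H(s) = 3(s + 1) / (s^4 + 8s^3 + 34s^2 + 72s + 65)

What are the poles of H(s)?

The poles are the roots of the denominator s^4 + 8s^3 + 34s^2 + 72s + 65 = 0.
No real roots exist; factor into two real quadratics: (s^2 + 4s + 13)(s^2 + 4s + 5) = 0.
Each quadratic gives a conjugate pair via the quadratic formula.

s = -2 + 3j, -2 - 3j, -2 + j, -2 - j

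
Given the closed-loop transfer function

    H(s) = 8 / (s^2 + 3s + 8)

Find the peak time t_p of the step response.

t_p ≈ 1.310 s

Comparing s^2 + 3s + 8 to s^2 + 2ζωₙs + ωₙ²: ωₙ = √8 ≈ 2.828 rad/s and ζ = 3/(2·√8) ≈ 0.5303.
ζωₙ = 3/2 = 1.5, so ω_d = ωₙ√(1−ζ²) = √(ωₙ² − (ζωₙ)²) = √(8 − 1.5²) = √5.75 ≈ 2.398 rad/s.
t_p = π/ω_d = π/2.398 ≈ 1.310 s.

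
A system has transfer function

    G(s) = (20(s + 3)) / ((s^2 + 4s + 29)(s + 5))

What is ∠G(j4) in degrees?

∠G(j4) ≈ -36.44°

At s = j4: numerator = 60 + j80, denominator = 1 + j132.
∠G = ∠num − ∠den = 53.130° − (89.566°) = -36.44°.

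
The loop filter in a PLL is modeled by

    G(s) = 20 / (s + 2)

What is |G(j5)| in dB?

Substitute s = j5: numerator = 20, denominator = 2 + j5.
|G(j5)| = |20| / |2 + j5| = 20 / 5.3852 ≈ 3.714.
In decibels: 20·log₁₀(3.714) ≈ 11.4 dB.

|G(j5)|_dB ≈ 11.4 dB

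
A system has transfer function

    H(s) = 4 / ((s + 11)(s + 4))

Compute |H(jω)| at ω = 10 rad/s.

Substitute s = j10: numerator = 4, denominator = -56 + j150.
|H(j10)| = |4| / |-56 + j150| = 4 / 160.11 ≈ 0.02498.

|H(j10)| ≈ 0.02498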